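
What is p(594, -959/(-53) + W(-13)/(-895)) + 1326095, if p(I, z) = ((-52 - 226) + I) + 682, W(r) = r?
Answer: 1327093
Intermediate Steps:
p(I, z) = 404 + I (p(I, z) = (-278 + I) + 682 = 404 + I)
p(594, -959/(-53) + W(-13)/(-895)) + 1326095 = (404 + 594) + 1326095 = 998 + 1326095 = 1327093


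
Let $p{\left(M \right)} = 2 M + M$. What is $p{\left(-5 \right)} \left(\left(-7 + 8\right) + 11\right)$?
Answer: $-180$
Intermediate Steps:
$p{\left(M \right)} = 3 M$
$p{\left(-5 \right)} \left(\left(-7 + 8\right) + 11\right) = 3 \left(-5\right) \left(\left(-7 + 8\right) + 11\right) = - 15 \left(1 + 11\right) = \left(-15\right) 12 = -180$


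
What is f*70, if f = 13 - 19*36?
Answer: -46970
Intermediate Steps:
f = -671 (f = 13 - 684 = -671)
f*70 = -671*70 = -46970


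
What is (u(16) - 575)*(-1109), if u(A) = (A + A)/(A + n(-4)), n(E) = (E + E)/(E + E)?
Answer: 10804987/17 ≈ 6.3559e+5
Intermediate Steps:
n(E) = 1 (n(E) = (2*E)/((2*E)) = (2*E)*(1/(2*E)) = 1)
u(A) = 2*A/(1 + A) (u(A) = (A + A)/(A + 1) = (2*A)/(1 + A) = 2*A/(1 + A))
(u(16) - 575)*(-1109) = (2*16/(1 + 16) - 575)*(-1109) = (2*16/17 - 575)*(-1109) = (2*16*(1/17) - 575)*(-1109) = (32/17 - 575)*(-1109) = -9743/17*(-1109) = 10804987/17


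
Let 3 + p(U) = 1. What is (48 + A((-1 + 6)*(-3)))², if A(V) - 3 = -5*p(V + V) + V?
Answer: 2116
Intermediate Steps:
p(U) = -2 (p(U) = -3 + 1 = -2)
A(V) = 13 + V (A(V) = 3 + (-5*(-2) + V) = 3 + (10 + V) = 13 + V)
(48 + A((-1 + 6)*(-3)))² = (48 + (13 + (-1 + 6)*(-3)))² = (48 + (13 + 5*(-3)))² = (48 + (13 - 15))² = (48 - 2)² = 46² = 2116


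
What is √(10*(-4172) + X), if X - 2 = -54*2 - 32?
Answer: I*√41858 ≈ 204.59*I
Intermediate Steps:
X = -138 (X = 2 + (-54*2 - 32) = 2 + (-108 - 32) = 2 - 140 = -138)
√(10*(-4172) + X) = √(10*(-4172) - 138) = √(-41720 - 138) = √(-41858) = I*√41858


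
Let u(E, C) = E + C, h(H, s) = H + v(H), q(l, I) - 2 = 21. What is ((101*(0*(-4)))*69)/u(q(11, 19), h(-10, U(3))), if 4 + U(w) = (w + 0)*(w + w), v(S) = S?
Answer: 0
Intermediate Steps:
q(l, I) = 23 (q(l, I) = 2 + 21 = 23)
U(w) = -4 + 2*w² (U(w) = -4 + (w + 0)*(w + w) = -4 + w*(2*w) = -4 + 2*w²)
h(H, s) = 2*H (h(H, s) = H + H = 2*H)
u(E, C) = C + E
((101*(0*(-4)))*69)/u(q(11, 19), h(-10, U(3))) = ((101*(0*(-4)))*69)/(2*(-10) + 23) = ((101*0)*69)/(-20 + 23) = (0*69)/3 = 0*(⅓) = 0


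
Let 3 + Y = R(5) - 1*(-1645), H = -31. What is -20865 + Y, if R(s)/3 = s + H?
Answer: -19301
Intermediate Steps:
R(s) = -93 + 3*s (R(s) = 3*(s - 31) = 3*(-31 + s) = -93 + 3*s)
Y = 1564 (Y = -3 + ((-93 + 3*5) - 1*(-1645)) = -3 + ((-93 + 15) + 1645) = -3 + (-78 + 1645) = -3 + 1567 = 1564)
-20865 + Y = -20865 + 1564 = -19301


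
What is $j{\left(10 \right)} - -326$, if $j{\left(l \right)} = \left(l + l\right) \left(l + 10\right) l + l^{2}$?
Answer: $4426$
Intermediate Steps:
$j{\left(l \right)} = l^{2} + 2 l^{2} \left(10 + l\right)$ ($j{\left(l \right)} = 2 l \left(10 + l\right) l + l^{2} = 2 l^{2} \left(10 + l\right) + l^{2} = l^{2} + 2 l^{2} \left(10 + l\right)$)
$j{\left(10 \right)} - -326 = 10^{2} \left(21 + 2 \cdot 10\right) - -326 = 100 \left(21 + 20\right) + 326 = 100 \cdot 41 + 326 = 4100 + 326 = 4426$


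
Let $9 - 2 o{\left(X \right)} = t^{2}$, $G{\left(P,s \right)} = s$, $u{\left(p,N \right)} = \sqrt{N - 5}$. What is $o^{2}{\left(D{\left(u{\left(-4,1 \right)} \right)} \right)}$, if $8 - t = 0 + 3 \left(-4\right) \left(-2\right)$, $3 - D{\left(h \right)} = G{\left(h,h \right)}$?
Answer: $\frac{61009}{4} \approx 15252.0$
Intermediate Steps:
$u{\left(p,N \right)} = \sqrt{-5 + N}$
$D{\left(h \right)} = 3 - h$
$t = -16$ ($t = 8 - \left(0 + 3 \left(-4\right) \left(-2\right)\right) = 8 - \left(0 - -24\right) = 8 - \left(0 + 24\right) = 8 - 24 = -16$)
$o{\left(X \right)} = - \frac{247}{2}$ ($o{\left(X \right)} = \frac{9}{2} - \frac{\left(-16\right)^{2}}{2} = \frac{9}{2} - 128 = - \frac{247}{2}$)
$o^{2}{\left(D{\left(u{\left(-4,1 \right)} \right)} \right)} = \left(- \frac{247}{2}\right)^{2} = \frac{61009}{4}$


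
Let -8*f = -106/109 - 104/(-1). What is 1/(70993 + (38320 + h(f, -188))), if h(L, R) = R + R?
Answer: 1/108937 ≈ 9.1796e-6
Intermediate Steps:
f = -5615/436 (f = -(-106/109 - 104/(-1))/8 = -(-106*1/109 - 104*(-1))/8 = -(-106/109 + 104)/8 = -1/8*11230/109 = -5615/436 ≈ -12.878)
h(L, R) = 2*R
1/(70993 + (38320 + h(f, -188))) = 1/(70993 + (38320 + 2*(-188))) = 1/(70993 + (38320 - 376)) = 1/(70993 + 37944) = 1/108937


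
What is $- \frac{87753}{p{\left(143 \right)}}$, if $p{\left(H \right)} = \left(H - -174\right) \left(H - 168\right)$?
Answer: $\frac{87753}{7925} \approx 11.073$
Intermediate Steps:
$p{\left(H \right)} = \left(-168 + H\right) \left(174 + H\right)$ ($p{\left(H \right)} = \left(H + 174\right) \left(-168 + H\right) = \left(174 + H\right) \left(-168 + H\right) = \left(-168 + H\right) \left(174 + H\right)$)
$- \frac{87753}{p{\left(143 \right)}} = - \frac{87753}{-29232 + 143^{2} + 6 \cdot 143} = - \frac{87753}{-29232 + 20449 + 858} = - \frac{87753}{-7925} = \left(-87753\right) \left(- \frac{1}{7925}\right) = \frac{87753}{7925}$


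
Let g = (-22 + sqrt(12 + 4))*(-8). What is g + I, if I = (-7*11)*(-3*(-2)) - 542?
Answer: -860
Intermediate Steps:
g = 144 (g = (-22 + sqrt(16))*(-8) = (-22 + 4)*(-8) = -18*(-8) = 144)
I = -1004 (I = -77*6 - 542 = -462 - 542 = -1004)
g + I = 144 - 1004 = -860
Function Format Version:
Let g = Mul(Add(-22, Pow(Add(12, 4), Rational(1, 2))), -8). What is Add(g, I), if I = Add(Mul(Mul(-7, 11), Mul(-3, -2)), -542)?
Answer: -860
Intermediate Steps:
g = 144 (g = Mul(Add(-22, Pow(16, Rational(1, 2))), -8) = Mul(Add(-22, 4), -8) = Mul(-18, -8) = 144)
I = -1004 (I = Add(Mul(-77, 6), -542) = Add(-462, -542) = -1004)
Add(g, I) = Add(144, -1004) = -860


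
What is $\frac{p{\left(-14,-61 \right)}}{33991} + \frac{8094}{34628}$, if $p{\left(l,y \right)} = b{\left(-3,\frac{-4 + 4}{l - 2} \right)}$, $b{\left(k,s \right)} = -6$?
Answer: $\frac{137457693}{588520174} \approx 0.23356$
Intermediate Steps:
$p{\left(l,y \right)} = -6$
$\frac{p{\left(-14,-61 \right)}}{33991} + \frac{8094}{34628} = - \frac{6}{33991} + \frac{8094}{34628} = \left(-6\right) \frac{1}{33991} + 8094 \cdot \frac{1}{34628} = - \frac{6}{33991} + \frac{4047}{17314} = \frac{137457693}{588520174}$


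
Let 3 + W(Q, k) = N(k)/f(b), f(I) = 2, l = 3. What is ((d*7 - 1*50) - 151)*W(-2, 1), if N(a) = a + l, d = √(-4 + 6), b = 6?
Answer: 201 - 7*√2 ≈ 191.10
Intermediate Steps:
d = √2 ≈ 1.4142
N(a) = 3 + a (N(a) = a + 3 = 3 + a)
W(Q, k) = -3/2 + k/2 (W(Q, k) = -3 + (3 + k)/2 = -3 + (3 + k)*(½) = -3 + (3/2 + k/2) = -3/2 + k/2)
((d*7 - 1*50) - 151)*W(-2, 1) = ((√2*7 - 1*50) - 151)*(-3/2 + (½)*1) = ((7*√2 - 50) - 151)*(-3/2 + ½) = ((-50 + 7*√2) - 151)*(-1) = (-201 + 7*√2)*(-1) = 201 - 7*√2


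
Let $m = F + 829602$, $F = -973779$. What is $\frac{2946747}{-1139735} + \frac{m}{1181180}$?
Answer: $- \frac{66272039901}{24476948860} \approx -2.7075$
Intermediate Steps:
$m = -144177$ ($m = -973779 + 829602 = -144177$)
$\frac{2946747}{-1139735} + \frac{m}{1181180} = \frac{2946747}{-1139735} - \frac{144177}{1181180} = 2946747 \left(- \frac{1}{1139735}\right) - \frac{13107}{107380} = - \frac{2946747}{1139735} - \frac{13107}{107380} = - \frac{66272039901}{24476948860}$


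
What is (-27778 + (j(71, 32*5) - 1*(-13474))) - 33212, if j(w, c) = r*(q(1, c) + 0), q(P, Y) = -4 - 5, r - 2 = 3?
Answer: -47561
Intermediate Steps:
r = 5 (r = 2 + 3 = 5)
q(P, Y) = -9
j(w, c) = -45 (j(w, c) = 5*(-9 + 0) = 5*(-9) = -45)
(-27778 + (j(71, 32*5) - 1*(-13474))) - 33212 = (-27778 + (-45 - 1*(-13474))) - 33212 = (-27778 + (-45 + 13474)) - 33212 = (-27778 + 13429) - 33212 = -14349 - 33212 = -47561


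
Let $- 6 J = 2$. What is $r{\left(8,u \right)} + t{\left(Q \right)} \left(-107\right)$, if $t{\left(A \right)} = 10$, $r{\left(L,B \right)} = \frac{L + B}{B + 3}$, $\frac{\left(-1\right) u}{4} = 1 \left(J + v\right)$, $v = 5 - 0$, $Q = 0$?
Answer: $- \frac{50258}{47} \approx -1069.3$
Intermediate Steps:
$J = - \frac{1}{3}$ ($J = \left(- \frac{1}{6}\right) 2 = - \frac{1}{3} \approx -0.33333$)
$v = 5$ ($v = 5 + 0 = 5$)
$u = - \frac{56}{3}$ ($u = - 4 \cdot 1 \left(- \frac{1}{3} + 5\right) = - 4 \cdot 1 \cdot \frac{14}{3} = \left(-4\right) \frac{14}{3} = - \frac{56}{3} \approx -18.667$)
$r{\left(L,B \right)} = \frac{B + L}{3 + B}$
$r{\left(8,u \right)} + t{\left(Q \right)} \left(-107\right) = \frac{- \frac{56}{3} + 8}{3 - \frac{56}{3}} + 10 \left(-107\right) = \frac{1}{- \frac{47}{3}} \left(- \frac{32}{3}\right) - 1070 = \left(- \frac{3}{47}\right) \left(- \frac{32}{3}\right) - 1070 = \frac{32}{47} - 1070 = - \frac{50258}{47}$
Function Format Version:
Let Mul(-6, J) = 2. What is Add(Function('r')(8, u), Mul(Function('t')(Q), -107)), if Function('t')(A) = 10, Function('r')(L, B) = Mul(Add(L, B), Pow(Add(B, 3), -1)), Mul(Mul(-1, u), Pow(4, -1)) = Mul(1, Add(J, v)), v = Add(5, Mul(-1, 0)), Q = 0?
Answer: Rational(-50258, 47) ≈ -1069.3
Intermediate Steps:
J = Rational(-1, 3) (J = Mul(Rational(-1, 6), 2) = Rational(-1, 3) ≈ -0.33333)
v = 5 (v = Add(5, 0) = 5)
u = Rational(-56, 3) (u = Mul(-4, Mul(1, Add(Rational(-1, 3), 5))) = Mul(-4, Mul(1, Rational(14, 3))) = Mul(-4, Rational(14, 3)) = Rational(-56, 3) ≈ -18.667)
Function('r')(L, B) = Mul(Pow(Add(3, B), -1), Add(B, L)) (Function('r')(L, B) = Mul(Add(B, L), Pow(Add(3, B), -1)) = Mul(Pow(Add(3, B), -1), Add(B, L)))
Add(Function('r')(8, u), Mul(Function('t')(Q), -107)) = Add(Mul(Pow(Add(3, Rational(-56, 3)), -1), Add(Rational(-56, 3), 8)), Mul(10, -107)) = Add(Mul(Pow(Rational(-47, 3), -1), Rational(-32, 3)), -1070) = Add(Mul(Rational(-3, 47), Rational(-32, 3)), -1070) = Add(Rational(32, 47), -1070) = Rational(-50258, 47)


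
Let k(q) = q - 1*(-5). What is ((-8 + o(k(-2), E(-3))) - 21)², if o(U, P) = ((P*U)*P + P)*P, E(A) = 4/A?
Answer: 10609/9 ≈ 1178.8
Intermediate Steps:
k(q) = 5 + q (k(q) = q + 5 = 5 + q)
o(U, P) = P*(P + U*P²) (o(U, P) = (U*P² + P)*P = (P + U*P²)*P = P*(P + U*P²))
((-8 + o(k(-2), E(-3))) - 21)² = ((-8 + (4/(-3))²*(1 + (4/(-3))*(5 - 2))) - 21)² = ((-8 + (4*(-⅓))²*(1 + (4*(-⅓))*3)) - 21)² = ((-8 + (-4/3)²*(1 - 4/3*3)) - 21)² = ((-8 + 16*(1 - 4)/9) - 21)² = ((-8 + (16/9)*(-3)) - 21)² = ((-8 - 16/3) - 21)² = (-40/3 - 21)² = (-103/3)² = 10609/9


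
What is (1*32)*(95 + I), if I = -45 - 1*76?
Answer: -832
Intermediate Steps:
I = -121 (I = -45 - 76 = -121)
(1*32)*(95 + I) = (1*32)*(95 - 121) = 32*(-26) = -832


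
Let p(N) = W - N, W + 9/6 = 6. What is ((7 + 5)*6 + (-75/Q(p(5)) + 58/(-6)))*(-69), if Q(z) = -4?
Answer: -22379/4 ≈ -5594.8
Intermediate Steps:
W = 9/2 (W = -3/2 + 6 = 9/2 ≈ 4.5000)
p(N) = 9/2 - N
((7 + 5)*6 + (-75/Q(p(5)) + 58/(-6)))*(-69) = ((7 + 5)*6 + (-75/(-4) + 58/(-6)))*(-69) = (12*6 + (-75*(-¼) + 58*(-⅙)))*(-69) = (72 + (75/4 - 29/3))*(-69) = (72 + 109/12)*(-69) = (973/12)*(-69) = -22379/4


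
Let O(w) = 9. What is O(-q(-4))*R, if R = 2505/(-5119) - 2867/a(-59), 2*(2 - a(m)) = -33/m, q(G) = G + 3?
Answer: -15590672361/1039157 ≈ -15003.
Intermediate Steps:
q(G) = 3 + G
a(m) = 2 + 33/(2*m) (a(m) = 2 - (-33)/(2*m) = 2 + 33/(2*m))
R = -1732296929/1039157 (R = 2505/(-5119) - 2867/(2 + (33/2)/(-59)) = 2505*(-1/5119) - 2867/(2 + (33/2)*(-1/59)) = -2505/5119 - 2867/(2 - 33/118) = -2505/5119 - 2867/203/118 = -2505/5119 - 2867*118/203 = -2505/5119 - 338306/203 = -1732296929/1039157 ≈ -1667.0)
O(-q(-4))*R = 9*(-1732296929/1039157) = -15590672361/1039157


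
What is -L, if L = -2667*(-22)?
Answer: -58674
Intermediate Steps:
L = 58674
-L = -1*58674 = -58674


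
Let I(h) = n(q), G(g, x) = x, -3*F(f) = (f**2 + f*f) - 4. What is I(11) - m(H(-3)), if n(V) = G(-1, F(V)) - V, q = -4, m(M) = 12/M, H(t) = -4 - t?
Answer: 20/3 ≈ 6.6667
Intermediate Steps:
F(f) = 4/3 - 2*f**2/3 (F(f) = -((f**2 + f*f) - 4)/3 = -((f**2 + f**2) - 4)/3 = -(2*f**2 - 4)/3 = -(-4 + 2*f**2)/3 = 4/3 - 2*f**2/3)
n(V) = 4/3 - V - 2*V**2/3 (n(V) = (4/3 - 2*V**2/3) - V = 4/3 - V - 2*V**2/3)
I(h) = -16/3 (I(h) = 4/3 - 1*(-4) - 2/3*(-4)**2 = 4/3 + 4 - 2/3*16 = 4/3 + 4 - 32/3 = -16/3)
I(11) - m(H(-3)) = -16/3 - 12/(-4 - 1*(-3)) = -16/3 - 12/(-4 + 3) = -16/3 - 12/(-1) = -16/3 - 12*(-1) = -16/3 - 1*(-12) = -16/3 + 12 = 20/3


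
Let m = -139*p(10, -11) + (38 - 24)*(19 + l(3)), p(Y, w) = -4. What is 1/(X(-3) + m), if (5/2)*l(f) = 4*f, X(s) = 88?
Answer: 5/4886 ≈ 0.0010233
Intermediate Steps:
l(f) = 8*f/5 (l(f) = 2*(4*f)/5 = 8*f/5)
m = 4446/5 (m = -139*(-4) + (38 - 24)*(19 + (8/5)*3) = 556 + 14*(19 + 24/5) = 556 + 14*(119/5) = 556 + 1666/5 = 4446/5 ≈ 889.20)
1/(X(-3) + m) = 1/(88 + 4446/5) = 1/(4886/5) = 5/4886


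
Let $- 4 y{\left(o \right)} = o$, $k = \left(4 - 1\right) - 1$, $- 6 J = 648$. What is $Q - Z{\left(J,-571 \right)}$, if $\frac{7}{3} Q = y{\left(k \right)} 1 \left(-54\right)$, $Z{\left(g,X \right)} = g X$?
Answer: $- \frac{431595}{7} \approx -61656.0$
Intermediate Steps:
$J = -108$ ($J = \left(- \frac{1}{6}\right) 648 = -108$)
$k = 2$ ($k = 3 - 1 = 2$)
$y{\left(o \right)} = - \frac{o}{4}$
$Z{\left(g,X \right)} = X g$
$Q = \frac{81}{7}$ ($Q = \frac{3 \left(- \frac{1}{4}\right) 2 \cdot 1 \left(-54\right)}{7} = \frac{3 \left(- \frac{1}{2}\right) 1 \left(-54\right)}{7} = \frac{3 \left(\left(- \frac{1}{2}\right) \left(-54\right)\right)}{7} = \frac{3}{7} \cdot 27 = \frac{81}{7} \approx 11.571$)
$Q - Z{\left(J,-571 \right)} = \frac{81}{7} - \left(-571\right) \left(-108\right) = \frac{81}{7} - 61668 = - \frac{431595}{7}$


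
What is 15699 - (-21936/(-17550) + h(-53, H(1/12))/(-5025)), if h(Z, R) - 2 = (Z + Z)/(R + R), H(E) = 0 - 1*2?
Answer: 6152735369/391950 ≈ 15698.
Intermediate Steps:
H(E) = -2 (H(E) = 0 - 2 = -2)
h(Z, R) = 2 + Z/R (h(Z, R) = 2 + (Z + Z)/(R + R) = 2 + (2*Z)/((2*R)) = 2 + (2*Z)*(1/(2*R)) = 2 + Z/R)
15699 - (-21936/(-17550) + h(-53, H(1/12))/(-5025)) = 15699 - (-21936/(-17550) + (2 - 53/(-2))/(-5025)) = 15699 - (-21936*(-1/17550) + (2 - 53*(-1/2))*(-1/5025)) = 15699 - (3656/2925 + (2 + 53/2)*(-1/5025)) = 15699 - (3656/2925 + (57/2)*(-1/5025)) = 15699 - (3656/2925 - 19/3350) = 15699 - 1*487681/391950 = 15699 - 487681/391950 = 6152735369/391950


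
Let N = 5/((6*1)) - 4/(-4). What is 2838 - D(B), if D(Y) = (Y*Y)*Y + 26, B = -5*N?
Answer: 773767/216 ≈ 3582.3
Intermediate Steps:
N = 11/6 (N = 5/6 - 4*(-¼) = 5*(⅙) + 1 = ⅚ + 1 = 11/6 ≈ 1.8333)
B = -55/6 (B = -5*11/6 = -55/6 ≈ -9.1667)
D(Y) = 26 + Y³ (D(Y) = Y²*Y + 26 = Y³ + 26 = 26 + Y³)
2838 - D(B) = 2838 - (26 + (-55/6)³) = 2838 - (26 - 166375/216) = 2838 - 1*(-160759/216) = 2838 + 160759/216 = 773767/216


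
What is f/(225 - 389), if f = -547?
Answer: 547/164 ≈ 3.3354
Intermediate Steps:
f/(225 - 389) = -547/(225 - 389) = -547/(-164) = -547*(-1/164) = 547/164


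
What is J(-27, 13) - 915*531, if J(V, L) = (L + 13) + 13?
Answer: -485826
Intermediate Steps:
J(V, L) = 26 + L (J(V, L) = (13 + L) + 13 = 26 + L)
J(-27, 13) - 915*531 = (26 + 13) - 915*531 = 39 - 485865 = -485826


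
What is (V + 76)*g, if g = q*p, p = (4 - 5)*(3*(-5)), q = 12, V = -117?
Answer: -7380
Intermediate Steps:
p = 15 (p = -1*(-15) = 15)
g = 180 (g = 12*15 = 180)
(V + 76)*g = (-117 + 76)*180 = -41*180 = -7380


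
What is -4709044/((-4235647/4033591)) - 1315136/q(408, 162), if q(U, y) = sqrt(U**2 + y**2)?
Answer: 18994357497004/4235647 - 657568*sqrt(5353)/16059 ≈ 4.4814e+6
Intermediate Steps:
-4709044/((-4235647/4033591)) - 1315136/q(408, 162) = -4709044/((-4235647/4033591)) - 1315136/sqrt(408**2 + 162**2) = -4709044/((-4235647*1/4033591)) - 1315136/sqrt(166464 + 26244) = -4709044/(-4235647/4033591) - 1315136*sqrt(5353)/32118 = -4709044*(-4033591/4235647) - 1315136*sqrt(5353)/32118 = 18994357497004/4235647 - 657568*sqrt(5353)/16059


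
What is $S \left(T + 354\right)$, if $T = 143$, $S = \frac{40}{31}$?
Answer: $\frac{19880}{31} \approx 641.29$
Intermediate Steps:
$S = \frac{40}{31}$ ($S = 40 \cdot \frac{1}{31} = \frac{40}{31} \approx 1.2903$)
$S \left(T + 354\right) = \frac{40 \left(143 + 354\right)}{31} = \frac{40}{31} \cdot 497 = \frac{19880}{31}$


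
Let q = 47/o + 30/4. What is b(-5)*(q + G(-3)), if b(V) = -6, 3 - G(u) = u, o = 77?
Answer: -6519/77 ≈ -84.662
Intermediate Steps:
G(u) = 3 - u
q = 1249/154 (q = 47/77 + 30/4 = 47*(1/77) + 30*(1/4) = 47/77 + 15/2 = 1249/154 ≈ 8.1104)
b(-5)*(q + G(-3)) = -6*(1249/154 + (3 - 1*(-3))) = -6*(1249/154 + (3 + 3)) = -6*(1249/154 + 6) = -6*2173/154 = -6519/77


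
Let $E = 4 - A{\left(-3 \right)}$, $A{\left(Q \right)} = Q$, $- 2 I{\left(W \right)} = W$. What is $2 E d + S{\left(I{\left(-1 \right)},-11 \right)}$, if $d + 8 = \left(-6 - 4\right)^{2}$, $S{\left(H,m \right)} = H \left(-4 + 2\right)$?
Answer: $1287$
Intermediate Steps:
$I{\left(W \right)} = - \frac{W}{2}$
$S{\left(H,m \right)} = - 2 H$ ($S{\left(H,m \right)} = H \left(-2\right) = - 2 H$)
$E = 7$ ($E = 4 - -3 = 4 + 3 = 7$)
$d = 92$ ($d = -8 + \left(-6 - 4\right)^{2} = -8 + \left(-10\right)^{2} = -8 + 100 = 92$)
$2 E d + S{\left(I{\left(-1 \right)},-11 \right)} = 2 \cdot 7 \cdot 92 - 2 \left(\left(- \frac{1}{2}\right) \left(-1\right)\right) = 14 \cdot 92 - 1 = 1288 - 1 = 1287$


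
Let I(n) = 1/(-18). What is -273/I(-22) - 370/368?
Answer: 903991/184 ≈ 4913.0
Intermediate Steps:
I(n) = -1/18
-273/I(-22) - 370/368 = -273/(-1/18) - 370/368 = -273*(-18) - 370*1/368 = 4914 - 185/184 = 903991/184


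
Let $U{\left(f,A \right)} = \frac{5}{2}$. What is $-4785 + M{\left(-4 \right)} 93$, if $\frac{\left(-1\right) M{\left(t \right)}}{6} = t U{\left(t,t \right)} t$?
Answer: $-27105$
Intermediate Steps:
$U{\left(f,A \right)} = \frac{5}{2}$ ($U{\left(f,A \right)} = 5 \cdot \frac{1}{2} = \frac{5}{2}$)
$M{\left(t \right)} = - 15 t^{2}$ ($M{\left(t \right)} = - 6 t \frac{5}{2} t = - 6 \frac{5 t}{2} t = - 6 \frac{5 t^{2}}{2} = - 15 t^{2}$)
$-4785 + M{\left(-4 \right)} 93 = -4785 + - 15 \left(-4\right)^{2} \cdot 93 = -4785 + \left(-15\right) 16 \cdot 93 = -4785 - 22320 = -27105$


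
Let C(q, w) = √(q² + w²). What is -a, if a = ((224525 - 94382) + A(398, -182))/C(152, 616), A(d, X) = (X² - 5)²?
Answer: -4033082*√6290/185 ≈ -1.7290e+6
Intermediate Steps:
A(d, X) = (-5 + X²)²
a = 4033082*√6290/185 (a = ((224525 - 94382) + (-5 + (-182)²)²)/(√(152² + 616²)) = (130143 + (-5 + 33124)²)/(√(23104 + 379456)) = (130143 + 33119²)/(√402560) = (130143 + 1096868161)/((8*√6290)) = 1096998304*(√6290/50320) = 4033082*√6290/185 ≈ 1.7290e+6)
-a = -4033082*√6290/185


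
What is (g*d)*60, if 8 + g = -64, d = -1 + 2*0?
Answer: 4320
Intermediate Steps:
d = -1 (d = -1 + 0 = -1)
g = -72 (g = -8 - 64 = -72)
(g*d)*60 = -72*(-1)*60 = 72*60 = 4320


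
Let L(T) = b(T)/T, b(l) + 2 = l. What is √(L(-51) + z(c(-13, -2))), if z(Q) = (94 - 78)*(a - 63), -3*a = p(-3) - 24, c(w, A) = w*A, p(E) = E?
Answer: I*√2244561/51 ≈ 29.376*I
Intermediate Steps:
b(l) = -2 + l
c(w, A) = A*w
a = 9 (a = -(-3 - 24)/3 = -⅓*(-27) = 9)
L(T) = (-2 + T)/T
z(Q) = -864 (z(Q) = (94 - 78)*(9 - 63) = 16*(-54) = -864)
√(L(-51) + z(c(-13, -2))) = √((-2 - 51)/(-51) - 864) = √(-1/51*(-53) - 864) = √(53/51 - 864) = √(-44011/51) = I*√2244561/51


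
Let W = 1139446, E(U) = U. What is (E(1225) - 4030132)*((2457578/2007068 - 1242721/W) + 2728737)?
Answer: -448969409619001327220337/40838314363 ≈ -1.0994e+13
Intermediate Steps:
(E(1225) - 4030132)*((2457578/2007068 - 1242721/W) + 2728737) = (1225 - 4030132)*((2457578/2007068 - 1242721/1139446) + 2728737) = -4028907*((2457578*(1/2007068) - 1242721*1/1139446) + 2728737) = -4028907*((1228789/1003534 - 1242721/1139446) + 2728737) = -4028907*(5465211960/40838314363 + 2728737) = -4028907*111437024885161491/40838314363 = -448969409619001327220337/40838314363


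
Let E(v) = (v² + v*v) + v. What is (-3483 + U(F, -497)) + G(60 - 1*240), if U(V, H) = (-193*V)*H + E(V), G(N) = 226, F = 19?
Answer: 1819983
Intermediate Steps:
E(v) = v + 2*v² (E(v) = (v² + v²) + v = 2*v² + v = v + 2*v²)
U(V, H) = V*(1 + 2*V) - 193*H*V (U(V, H) = (-193*V)*H + V*(1 + 2*V) = -193*H*V + V*(1 + 2*V) = V*(1 + 2*V) - 193*H*V)
(-3483 + U(F, -497)) + G(60 - 1*240) = (-3483 + 19*(1 - 193*(-497) + 2*19)) + 226 = (-3483 + 19*(1 + 95921 + 38)) + 226 = (-3483 + 19*95960) + 226 = (-3483 + 1823240) + 226 = 1819757 + 226 = 1819983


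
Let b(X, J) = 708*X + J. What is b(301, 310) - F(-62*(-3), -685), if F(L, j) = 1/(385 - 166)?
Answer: 46738541/219 ≈ 2.1342e+5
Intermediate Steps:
F(L, j) = 1/219
b(X, J) = J + 708*X
b(301, 310) - F(-62*(-3), -685) = (310 + 708*301) - 1*1/219 = (310 + 213108) - 1/219 = 213418 - 1/219 = 46738541/219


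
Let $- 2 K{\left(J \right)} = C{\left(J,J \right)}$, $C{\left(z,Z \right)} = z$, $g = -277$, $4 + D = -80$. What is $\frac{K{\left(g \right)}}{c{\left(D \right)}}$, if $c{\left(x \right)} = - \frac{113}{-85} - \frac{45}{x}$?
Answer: $\frac{329630}{4439} \approx 74.258$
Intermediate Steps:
$D = -84$ ($D = -4 - 80 = -84$)
$c{\left(x \right)} = \frac{113}{85} - \frac{45}{x}$ ($c{\left(x \right)} = \left(-113\right) \left(- \frac{1}{85}\right) - \frac{45}{x} = \frac{113}{85} - \frac{45}{x}$)
$K{\left(J \right)} = - \frac{J}{2}$
$\frac{K{\left(g \right)}}{c{\left(D \right)}} = \frac{\left(- \frac{1}{2}\right) \left(-277\right)}{\frac{113}{85} - \frac{45}{-84}} = \frac{277}{2 \left(\frac{113}{85} - - \frac{15}{28}\right)} = \frac{277}{2 \left(\frac{113}{85} + \frac{15}{28}\right)} = \frac{277}{2 \cdot \frac{4439}{2380}} = \frac{277}{2} \cdot \frac{2380}{4439} = \frac{329630}{4439}$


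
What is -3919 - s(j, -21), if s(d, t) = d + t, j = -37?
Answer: -3861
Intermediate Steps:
-3919 - s(j, -21) = -3919 - (-37 - 21) = -3919 - 1*(-58) = -3919 + 58 = -3861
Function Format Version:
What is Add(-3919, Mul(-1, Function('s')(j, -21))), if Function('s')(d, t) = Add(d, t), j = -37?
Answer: -3861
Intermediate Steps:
Add(-3919, Mul(-1, Function('s')(j, -21))) = Add(-3919, Mul(-1, Add(-37, -21))) = Add(-3919, Mul(-1, -58)) = Add(-3919, 58) = -3861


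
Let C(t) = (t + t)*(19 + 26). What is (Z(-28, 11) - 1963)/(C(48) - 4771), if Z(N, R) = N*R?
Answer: 2271/451 ≈ 5.0355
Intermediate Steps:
C(t) = 90*t (C(t) = (2*t)*45 = 90*t)
(Z(-28, 11) - 1963)/(C(48) - 4771) = (-28*11 - 1963)/(90*48 - 4771) = (-308 - 1963)/(4320 - 4771) = -2271/(-451) = -2271*(-1/451) = 2271/451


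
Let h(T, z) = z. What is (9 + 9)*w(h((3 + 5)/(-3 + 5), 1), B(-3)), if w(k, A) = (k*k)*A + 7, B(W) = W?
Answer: 72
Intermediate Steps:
w(k, A) = 7 + A*k**2 (w(k, A) = k**2*A + 7 = A*k**2 + 7 = 7 + A*k**2)
(9 + 9)*w(h((3 + 5)/(-3 + 5), 1), B(-3)) = (9 + 9)*(7 - 3*1**2) = 18*(7 - 3*1) = 18*(7 - 3) = 18*4 = 72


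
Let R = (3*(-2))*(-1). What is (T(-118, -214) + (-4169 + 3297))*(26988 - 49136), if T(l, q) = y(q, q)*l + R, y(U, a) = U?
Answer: -540101128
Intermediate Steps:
R = 6 (R = -6*(-1) = 6)
T(l, q) = 6 + l*q (T(l, q) = q*l + 6 = l*q + 6 = 6 + l*q)
(T(-118, -214) + (-4169 + 3297))*(26988 - 49136) = ((6 - 118*(-214)) + (-4169 + 3297))*(26988 - 49136) = ((6 + 25252) - 872)*(-22148) = (25258 - 872)*(-22148) = 24386*(-22148) = -540101128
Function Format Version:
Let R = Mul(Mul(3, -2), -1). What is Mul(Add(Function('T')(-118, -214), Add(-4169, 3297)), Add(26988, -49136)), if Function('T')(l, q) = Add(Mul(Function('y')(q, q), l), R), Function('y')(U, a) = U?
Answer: -540101128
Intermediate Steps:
R = 6 (R = Mul(-6, -1) = 6)
Function('T')(l, q) = Add(6, Mul(l, q)) (Function('T')(l, q) = Add(Mul(q, l), 6) = Add(Mul(l, q), 6) = Add(6, Mul(l, q)))
Mul(Add(Function('T')(-118, -214), Add(-4169, 3297)), Add(26988, -49136)) = Mul(Add(Add(6, Mul(-118, -214)), Add(-4169, 3297)), Add(26988, -49136)) = Mul(Add(Add(6, 25252), -872), -22148) = Mul(Add(25258, -872), -22148) = Mul(24386, -22148) = -540101128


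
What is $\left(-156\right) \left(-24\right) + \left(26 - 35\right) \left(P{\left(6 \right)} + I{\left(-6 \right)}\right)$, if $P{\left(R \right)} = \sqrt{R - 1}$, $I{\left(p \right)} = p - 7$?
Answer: $3861 - 9 \sqrt{5} \approx 3840.9$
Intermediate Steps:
$I{\left(p \right)} = -7 + p$
$P{\left(R \right)} = \sqrt{-1 + R}$
$\left(-156\right) \left(-24\right) + \left(26 - 35\right) \left(P{\left(6 \right)} + I{\left(-6 \right)}\right) = \left(-156\right) \left(-24\right) + \left(26 - 35\right) \left(\sqrt{-1 + 6} - 13\right) = 3744 - 9 \left(\sqrt{5} - 13\right) = 3744 - 9 \left(-13 + \sqrt{5}\right) = 3744 + \left(117 - 9 \sqrt{5}\right) = 3861 - 9 \sqrt{5}$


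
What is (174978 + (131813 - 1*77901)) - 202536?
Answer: 26354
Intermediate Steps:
(174978 + (131813 - 1*77901)) - 202536 = (174978 + (131813 - 77901)) - 202536 = (174978 + 53912) - 202536 = 228890 - 202536 = 26354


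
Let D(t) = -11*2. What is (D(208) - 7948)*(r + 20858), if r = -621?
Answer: -161288890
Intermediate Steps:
D(t) = -22
(D(208) - 7948)*(r + 20858) = (-22 - 7948)*(-621 + 20858) = -7970*20237 = -161288890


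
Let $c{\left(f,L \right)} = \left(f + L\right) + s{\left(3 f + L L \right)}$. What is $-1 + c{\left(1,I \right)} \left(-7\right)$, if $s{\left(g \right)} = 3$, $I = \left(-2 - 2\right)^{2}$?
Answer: $-141$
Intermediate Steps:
$I = 16$ ($I = \left(-4\right)^{2} = 16$)
$c{\left(f,L \right)} = 3 + L + f$ ($c{\left(f,L \right)} = \left(f + L\right) + 3 = \left(L + f\right) + 3 = 3 + L + f$)
$-1 + c{\left(1,I \right)} \left(-7\right) = -1 + \left(3 + 16 + 1\right) \left(-7\right) = -1 + 20 \left(-7\right) = -1 - 140 = -141$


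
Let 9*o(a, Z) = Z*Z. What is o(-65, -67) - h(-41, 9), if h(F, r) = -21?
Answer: 4678/9 ≈ 519.78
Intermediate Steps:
o(a, Z) = Z²/9 (o(a, Z) = (Z*Z)/9 = Z²/9)
o(-65, -67) - h(-41, 9) = (⅑)*(-67)² - 1*(-21) = (⅑)*4489 + 21 = 4489/9 + 21 = 4678/9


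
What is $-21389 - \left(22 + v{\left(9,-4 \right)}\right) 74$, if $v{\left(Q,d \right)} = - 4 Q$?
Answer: $-20353$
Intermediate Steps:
$-21389 - \left(22 + v{\left(9,-4 \right)}\right) 74 = -21389 - \left(22 - 36\right) 74 = -21389 - \left(-14\right) 74 = -21389 - -1036 = -21389 + 1036 = -20353$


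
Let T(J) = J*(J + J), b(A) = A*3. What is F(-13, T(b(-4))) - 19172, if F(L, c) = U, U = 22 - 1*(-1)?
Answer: -19149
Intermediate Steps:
b(A) = 3*A
T(J) = 2*J**2 (T(J) = J*(2*J) = 2*J**2)
U = 23 (U = 22 + 1 = 23)
F(L, c) = 23
F(-13, T(b(-4))) - 19172 = 23 - 19172 = -19149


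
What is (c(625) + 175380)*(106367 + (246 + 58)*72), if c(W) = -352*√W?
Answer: 21364717900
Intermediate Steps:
(c(625) + 175380)*(106367 + (246 + 58)*72) = (-352*√625 + 175380)*(106367 + (246 + 58)*72) = (-352*25 + 175380)*(106367 + 304*72) = (-8800 + 175380)*(106367 + 21888) = 166580*128255 = 21364717900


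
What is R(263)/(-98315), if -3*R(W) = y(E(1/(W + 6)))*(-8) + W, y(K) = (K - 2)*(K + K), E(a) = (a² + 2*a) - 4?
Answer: -209111356179/514788579469115 ≈ -0.00040621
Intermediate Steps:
E(a) = -4 + a² + 2*a
y(K) = 2*K*(-2 + K) (y(K) = (-2 + K)*(2*K) = 2*K*(-2 + K))
R(W) = -W/3 + 16*(-6 + (6 + W)⁻² + 2/(6 + W))*(-4 + (6 + W)⁻² + 2/(6 + W))/3 (R(W) = -((2*(-4 + (1/(W + 6))² + 2/(W + 6))*(-2 + (-4 + (1/(W + 6))² + 2/(W + 6))))*(-8) + W)/3 = -((2*(-4 + (1/(6 + W))² + 2/(6 + W))*(-2 + (-4 + (1/(6 + W))² + 2/(6 + W))))*(-8) + W)/3 = -((2*(-4 + (6 + W)⁻² + 2/(6 + W))*(-2 + (-4 + (6 + W)⁻² + 2/(6 + W))))*(-8) + W)/3 = -((2*(-4 + (6 + W)⁻² + 2/(6 + W))*(-6 + (6 + W)⁻² + 2/(6 + W)))*(-8) + W)/3 = -((2*(-6 + (6 + W)⁻² + 2/(6 + W))*(-4 + (6 + W)⁻² + 2/(6 + W)))*(-8) + W)/3 = -(-16*(-6 + (6 + W)⁻² + 2/(6 + W))*(-4 + (6 + W)⁻² + 2/(6 + W)) + W)/3 = -(W - 16*(-6 + (6 + W)⁻² + 2/(6 + W))*(-4 + (6 + W)⁻² + 2/(6 + W)))/3 = -W/3 + 16*(-6 + (6 + W)⁻² + 2/(6 + W))*(-4 + (6 + W)⁻² + 2/(6 + W))/3)
R(263)/(-98315) = ((425488 - 1*263⁵ + 360*263⁴ + 8680*263³ + 76224*263² + 294832*263)/(3*(1296 + 263⁴ + 24*263³ + 216*263² + 864*263)))/(-98315) = ((425488 - 1*1258284197543 + 360*4784350561 + 8680*18191447 + 76224*69169 + 77540816)/(3*(1296 + 4784350561 + 24*18191447 + 216*69169 + 227232)))*(-1/98315) = ((425488 - 1258284197543 + 1722366201960 + 157901759960 + 5272337856 + 77540816)/(3*(1296 + 4784350561 + 436594728 + 14940504 + 227232)))*(-1/98315) = ((⅓)*627334068537/5236114321)*(-1/98315) = ((⅓)*(1/5236114321)*627334068537)*(-1/98315) = (209111356179/5236114321)*(-1/98315) = -209111356179/514788579469115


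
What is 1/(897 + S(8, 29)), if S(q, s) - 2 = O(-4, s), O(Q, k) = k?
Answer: 1/928 ≈ 0.0010776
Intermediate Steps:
S(q, s) = 2 + s
1/(897 + S(8, 29)) = 1/(897 + (2 + 29)) = 1/(897 + 31) = 1/928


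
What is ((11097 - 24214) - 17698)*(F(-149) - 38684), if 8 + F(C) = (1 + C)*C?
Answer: 512761600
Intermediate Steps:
F(C) = -8 + C*(1 + C) (F(C) = -8 + (1 + C)*C = -8 + C*(1 + C))
((11097 - 24214) - 17698)*(F(-149) - 38684) = ((11097 - 24214) - 17698)*((-8 - 149 + (-149)²) - 38684) = (-13117 - 17698)*((-8 - 149 + 22201) - 38684) = -30815*(22044 - 38684) = -30815*(-16640) = 512761600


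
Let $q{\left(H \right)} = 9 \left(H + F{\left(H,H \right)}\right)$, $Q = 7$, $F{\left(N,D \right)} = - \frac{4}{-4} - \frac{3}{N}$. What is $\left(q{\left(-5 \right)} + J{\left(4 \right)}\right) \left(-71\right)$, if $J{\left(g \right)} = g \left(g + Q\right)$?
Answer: $- \frac{4757}{5} \approx -951.4$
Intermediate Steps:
$F{\left(N,D \right)} = 1 - \frac{3}{N}$ ($F{\left(N,D \right)} = \left(-4\right) \left(- \frac{1}{4}\right) - \frac{3}{N} = 1 - \frac{3}{N}$)
$q{\left(H \right)} = 9 H + \frac{9 \left(-3 + H\right)}{H}$ ($q{\left(H \right)} = 9 \left(H + \frac{-3 + H}{H}\right) = 9 H + \frac{9 \left(-3 + H\right)}{H}$)
$J{\left(g \right)} = g \left(7 + g\right)$ ($J{\left(g \right)} = g \left(g + 7\right) = g \left(7 + g\right)$)
$\left(q{\left(-5 \right)} + J{\left(4 \right)}\right) \left(-71\right) = \left(\left(9 - \frac{27}{-5} + 9 \left(-5\right)\right) + 4 \left(7 + 4\right)\right) \left(-71\right) = \left(\left(9 - - \frac{27}{5} - 45\right) + 4 \cdot 11\right) \left(-71\right) = \left(\left(9 + \frac{27}{5} - 45\right) + 44\right) \left(-71\right) = \left(- \frac{153}{5} + 44\right) \left(-71\right) = \frac{67}{5} \left(-71\right) = - \frac{4757}{5}$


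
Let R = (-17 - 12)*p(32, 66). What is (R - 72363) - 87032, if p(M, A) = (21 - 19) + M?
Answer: -160381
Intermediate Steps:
p(M, A) = 2 + M
R = -986 (R = (-17 - 12)*(2 + 32) = -29*34 = -986)
(R - 72363) - 87032 = (-986 - 72363) - 87032 = -73349 - 87032 = -160381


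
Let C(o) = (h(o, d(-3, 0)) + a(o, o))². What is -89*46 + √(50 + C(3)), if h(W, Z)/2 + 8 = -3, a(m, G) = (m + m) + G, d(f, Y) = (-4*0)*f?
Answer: -4094 + √219 ≈ -4079.2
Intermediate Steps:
d(f, Y) = 0 (d(f, Y) = 0*f = 0)
a(m, G) = G + 2*m (a(m, G) = 2*m + G = G + 2*m)
h(W, Z) = -22 (h(W, Z) = -16 + 2*(-3) = -16 - 6 = -22)
C(o) = (-22 + 3*o)² (C(o) = (-22 + (o + 2*o))² = (-22 + 3*o)²)
-89*46 + √(50 + C(3)) = -89*46 + √(50 + (-22 + 3*3)²) = -4094 + √(50 + (-22 + 9)²) = -4094 + √(50 + (-13)²) = -4094 + √(50 + 169) = -4094 + √219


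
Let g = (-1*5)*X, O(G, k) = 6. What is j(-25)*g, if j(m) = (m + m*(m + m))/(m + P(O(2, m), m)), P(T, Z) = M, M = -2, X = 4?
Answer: 24500/27 ≈ 907.41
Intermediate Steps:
P(T, Z) = -2
j(m) = (m + 2*m²)/(-2 + m) (j(m) = (m + m*(m + m))/(m - 2) = (m + m*(2*m))/(-2 + m) = (m + 2*m²)/(-2 + m))
g = -20 (g = -1*5*4 = -5*4 = -20)
j(-25)*g = -25*(1 + 2*(-25))/(-2 - 25)*(-20) = -25*(1 - 50)/(-27)*(-20) = -25*(-1/27)*(-49)*(-20) = -1225/27*(-20) = 24500/27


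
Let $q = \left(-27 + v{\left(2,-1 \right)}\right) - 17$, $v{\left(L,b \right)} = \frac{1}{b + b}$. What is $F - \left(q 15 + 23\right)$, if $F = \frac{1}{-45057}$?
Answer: $\frac{58078471}{90114} \approx 644.5$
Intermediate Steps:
$v{\left(L,b \right)} = \frac{1}{2 b}$
$F = - \frac{1}{45057} \approx -2.2194 \cdot 10^{-5}$
$q = - \frac{89}{2}$ ($q = \left(-27 + \frac{1}{2 \left(-1\right)}\right) - 17 = \left(-27 + \frac{1}{2} \left(-1\right)\right) - 17 = \left(-27 - \frac{1}{2}\right) - 17 = - \frac{55}{2} - 17 = - \frac{89}{2} \approx -44.5$)
$F - \left(q 15 + 23\right) = - \frac{1}{45057} - \left(\left(- \frac{89}{2}\right) 15 + 23\right) = - \frac{1}{45057} - \left(- \frac{1335}{2} + 23\right) = - \frac{1}{45057} - - \frac{1289}{2} = - \frac{1}{45057} + \frac{1289}{2} = \frac{58078471}{90114}$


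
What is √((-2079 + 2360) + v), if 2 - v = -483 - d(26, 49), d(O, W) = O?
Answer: 6*√22 ≈ 28.142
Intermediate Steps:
v = 511 (v = 2 - (-483 - 1*26) = 2 - (-483 - 26) = 2 - 1*(-509) = 2 + 509 = 511)
√((-2079 + 2360) + v) = √((-2079 + 2360) + 511) = √(281 + 511) = √792 = 6*√22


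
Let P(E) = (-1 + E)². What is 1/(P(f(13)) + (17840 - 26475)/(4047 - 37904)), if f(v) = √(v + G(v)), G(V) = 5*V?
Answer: 15141629111/1140443055026 + 1146296449*√78/3421329165078 ≈ 0.016236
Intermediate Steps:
f(v) = √6*√v (f(v) = √(v + 5*v) = √(6*v) = √6*√v)
1/(P(f(13)) + (17840 - 26475)/(4047 - 37904)) = 1/((-1 + √6*√13)² + (17840 - 26475)/(4047 - 37904)) = 1/((-1 + √78)² - 8635/(-33857)) = 1/((-1 + √78)² - 8635*(-1/33857)) = 1/((-1 + √78)² + 8635/33857) = 1/(8635/33857 + (-1 + √78)²)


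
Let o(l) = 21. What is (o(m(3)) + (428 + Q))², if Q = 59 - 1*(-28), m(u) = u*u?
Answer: 287296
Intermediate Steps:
m(u) = u²
Q = 87 (Q = 59 + 28 = 87)
(o(m(3)) + (428 + Q))² = (21 + (428 + 87))² = (21 + 515)² = 536² = 287296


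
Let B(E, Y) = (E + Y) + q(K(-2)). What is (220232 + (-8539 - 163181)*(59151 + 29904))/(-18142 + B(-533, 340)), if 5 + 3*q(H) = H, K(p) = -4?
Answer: 7646152184/9169 ≈ 8.3391e+5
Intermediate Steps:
q(H) = -5/3 + H/3
B(E, Y) = -3 + E + Y (B(E, Y) = (E + Y) + (-5/3 + (⅓)*(-4)) = (E + Y) + (-5/3 - 4/3) = (E + Y) - 3 = -3 + E + Y)
(220232 + (-8539 - 163181)*(59151 + 29904))/(-18142 + B(-533, 340)) = (220232 + (-8539 - 163181)*(59151 + 29904))/(-18142 + (-3 - 533 + 340)) = (220232 - 171720*89055)/(-18142 - 196) = (220232 - 15292524600)/(-18338) = -15292304368*(-1/18338) = 7646152184/9169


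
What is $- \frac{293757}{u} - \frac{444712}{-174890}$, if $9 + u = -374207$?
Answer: $\frac{108896753761}{32723318120} \approx 3.3278$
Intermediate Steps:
$u = -374216$ ($u = -9 - 374207 = -374216$)
$- \frac{293757}{u} - \frac{444712}{-174890} = - \frac{293757}{-374216} - \frac{444712}{-174890} = \left(-293757\right) \left(- \frac{1}{374216}\right) - - \frac{222356}{87445} = \frac{293757}{374216} + \frac{222356}{87445} = \frac{108896753761}{32723318120}$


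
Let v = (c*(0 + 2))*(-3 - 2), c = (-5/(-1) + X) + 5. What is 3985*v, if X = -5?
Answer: -199250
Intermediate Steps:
c = 5 (c = (-5/(-1) - 5) + 5 = (-5*(-1) - 5) + 5 = (5 - 5) + 5 = 0 + 5 = 5)
v = -50 (v = (5*(0 + 2))*(-3 - 2) = (5*2)*(-5) = 10*(-5) = -50)
3985*v = 3985*(-50) = -199250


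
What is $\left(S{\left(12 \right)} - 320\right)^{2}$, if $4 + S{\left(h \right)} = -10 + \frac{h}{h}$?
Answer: $110889$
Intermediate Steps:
$S{\left(h \right)} = -13$ ($S{\left(h \right)} = -4 - \left(10 - \frac{h}{h}\right) = -4 + \left(-10 + 1\right) = -4 - 9 = -13$)
$\left(S{\left(12 \right)} - 320\right)^{2} = \left(-13 - 320\right)^{2} = \left(-333\right)^{2} = 110889$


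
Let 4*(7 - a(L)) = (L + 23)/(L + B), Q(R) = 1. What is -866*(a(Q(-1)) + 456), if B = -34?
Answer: -4412270/11 ≈ -4.0112e+5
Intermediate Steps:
a(L) = 7 - (23 + L)/(4*(-34 + L)) (a(L) = 7 - (L + 23)/(4*(L - 34)) = 7 - (23 + L)/(4*(-34 + L)))
-866*(a(Q(-1)) + 456) = -866*(3*(-325 + 9*1)/(4*(-34 + 1)) + 456) = -866*((¾)*(-325 + 9)/(-33) + 456) = -866*((¾)*(-1/33)*(-316) + 456) = -866*(79/11 + 456) = -866*5095/11 = -4412270/11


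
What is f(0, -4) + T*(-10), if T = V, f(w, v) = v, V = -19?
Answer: 186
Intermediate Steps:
T = -19
f(0, -4) + T*(-10) = -4 - 19*(-10) = -4 + 190 = 186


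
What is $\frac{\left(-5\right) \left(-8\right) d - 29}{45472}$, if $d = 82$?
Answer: $\frac{3251}{45472} \approx 0.071495$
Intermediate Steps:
$\frac{\left(-5\right) \left(-8\right) d - 29}{45472} = \frac{\left(-5\right) \left(-8\right) 82 - 29}{45472} = \left(40 \cdot 82 - 29\right) \frac{1}{45472} = \left(3280 - 29\right) \frac{1}{45472} = 3251 \cdot \frac{1}{45472} = \frac{3251}{45472}$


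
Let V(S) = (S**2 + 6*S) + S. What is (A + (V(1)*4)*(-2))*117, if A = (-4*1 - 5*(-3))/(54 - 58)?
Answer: -31239/4 ≈ -7809.8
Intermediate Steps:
V(S) = S**2 + 7*S
A = -11/4 (A = (-4 + 15)/(-4) = 11*(-1/4) = -11/4 ≈ -2.7500)
(A + (V(1)*4)*(-2))*117 = (-11/4 + ((1*(7 + 1))*4)*(-2))*117 = (-11/4 + ((1*8)*4)*(-2))*117 = (-11/4 + (8*4)*(-2))*117 = (-11/4 + 32*(-2))*117 = (-11/4 - 64)*117 = -267/4*117 = -31239/4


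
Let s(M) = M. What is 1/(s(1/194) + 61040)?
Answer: 194/11841761 ≈ 1.6383e-5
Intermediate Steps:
1/(s(1/194) + 61040) = 1/(1/194 + 61040) = 1/(11841761/194) = 194/11841761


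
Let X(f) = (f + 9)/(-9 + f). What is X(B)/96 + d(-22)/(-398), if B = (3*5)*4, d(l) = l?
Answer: 22529/324768 ≈ 0.069370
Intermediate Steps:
B = 60 (B = 15*4 = 60)
X(f) = (9 + f)/(-9 + f)
X(B)/96 + d(-22)/(-398) = ((9 + 60)/(-9 + 60))/96 - 22/(-398) = (69/51)*(1/96) - 22*(-1/398) = ((1/51)*69)*(1/96) + 11/199 = (23/17)*(1/96) + 11/199 = 23/1632 + 11/199 = 22529/324768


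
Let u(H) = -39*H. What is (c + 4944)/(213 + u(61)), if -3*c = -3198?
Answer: -3005/1083 ≈ -2.7747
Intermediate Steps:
c = 1066 (c = -⅓*(-3198) = 1066)
(c + 4944)/(213 + u(61)) = (1066 + 4944)/(213 - 39*61) = 6010/(213 - 2379) = 6010/(-2166) = 6010*(-1/2166) = -3005/1083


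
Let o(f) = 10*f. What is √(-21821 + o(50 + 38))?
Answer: I*√20941 ≈ 144.71*I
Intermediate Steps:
√(-21821 + o(50 + 38)) = √(-21821 + 10*(50 + 38)) = √(-21821 + 10*88) = √(-21821 + 880) = √(-20941) = I*√20941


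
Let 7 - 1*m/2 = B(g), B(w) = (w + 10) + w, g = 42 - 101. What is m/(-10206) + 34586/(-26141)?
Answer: -179498573/133397523 ≈ -1.3456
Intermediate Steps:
g = -59
B(w) = 10 + 2*w (B(w) = (10 + w) + w = 10 + 2*w)
m = 230 (m = 14 - 2*(10 + 2*(-59)) = 14 - 2*(10 - 118) = 14 - 2*(-108) = 14 + 216 = 230)
m/(-10206) + 34586/(-26141) = 230/(-10206) + 34586/(-26141) = 230*(-1/10206) + 34586*(-1/26141) = -115/5103 - 34586/26141 = -179498573/133397523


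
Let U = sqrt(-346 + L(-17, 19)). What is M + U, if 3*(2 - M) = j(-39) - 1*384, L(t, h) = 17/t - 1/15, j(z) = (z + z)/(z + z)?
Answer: 389/3 + I*sqrt(78090)/15 ≈ 129.67 + 18.63*I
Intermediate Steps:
j(z) = 1 (j(z) = (2*z)/((2*z)) = (2*z)*(1/(2*z)) = 1)
L(t, h) = -1/15 + 17/t (L(t, h) = 17/t - 1*1/15 = 17/t - 1/15 = -1/15 + 17/t)
U = I*sqrt(78090)/15 (U = sqrt(-346 + (1/15)*(255 - 1*(-17))/(-17)) = sqrt(-346 + (1/15)*(-1/17)*(255 + 17)) = sqrt(-346 + (1/15)*(-1/17)*272) = sqrt(-346 - 16/15) = sqrt(-5206/15) = I*sqrt(78090)/15 ≈ 18.63*I)
M = 389/3 (M = 2 - (1 - 1*384)/3 = 2 - (1 - 384)/3 = 2 - 1/3*(-383) = 2 + 383/3 = 389/3 ≈ 129.67)
M + U = 389/3 + I*sqrt(78090)/15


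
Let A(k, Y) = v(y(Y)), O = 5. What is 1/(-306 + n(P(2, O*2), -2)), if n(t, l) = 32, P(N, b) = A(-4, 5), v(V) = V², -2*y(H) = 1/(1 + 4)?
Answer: -1/274 ≈ -0.0036496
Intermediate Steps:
y(H) = -⅒ (y(H) = -1/(2*(1 + 4)) = -½/5 = -½*⅕ = -⅒)
A(k, Y) = 1/100 (A(k, Y) = (-⅒)² = 1/100)
P(N, b) = 1/100
1/(-306 + n(P(2, O*2), -2)) = 1/(-306 + 32) = 1/(-274) = -1/274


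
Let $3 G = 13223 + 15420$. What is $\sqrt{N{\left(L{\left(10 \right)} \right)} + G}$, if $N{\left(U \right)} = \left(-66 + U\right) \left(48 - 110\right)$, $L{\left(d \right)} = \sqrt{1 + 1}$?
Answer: $\frac{\sqrt{122757 - 558 \sqrt{2}}}{3} \approx 116.41$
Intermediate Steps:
$L{\left(d \right)} = \sqrt{2}$
$N{\left(U \right)} = 4092 - 62 U$ ($N{\left(U \right)} = \left(-66 + U\right) \left(-62\right) = 4092 - 62 U$)
$G = \frac{28643}{3}$ ($G = \frac{13223 + 15420}{3} = \frac{1}{3} \cdot 28643 = \frac{28643}{3} \approx 9547.7$)
$\sqrt{N{\left(L{\left(10 \right)} \right)} + G} = \sqrt{\left(4092 - 62 \sqrt{2}\right) + \frac{28643}{3}} = \sqrt{\frac{40919}{3} - 62 \sqrt{2}}$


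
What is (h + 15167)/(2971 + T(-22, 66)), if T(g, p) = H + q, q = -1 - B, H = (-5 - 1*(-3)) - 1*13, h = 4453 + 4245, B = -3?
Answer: 7955/986 ≈ 8.0679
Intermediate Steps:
h = 8698
H = -15 (H = (-5 + 3) - 13 = -2 - 13 = -15)
q = 2 (q = -1 - 1*(-3) = -1 + 3 = 2)
T(g, p) = -13 (T(g, p) = -15 + 2 = -13)
(h + 15167)/(2971 + T(-22, 66)) = (8698 + 15167)/(2971 - 13) = 23865/2958 = 23865*(1/2958) = 7955/986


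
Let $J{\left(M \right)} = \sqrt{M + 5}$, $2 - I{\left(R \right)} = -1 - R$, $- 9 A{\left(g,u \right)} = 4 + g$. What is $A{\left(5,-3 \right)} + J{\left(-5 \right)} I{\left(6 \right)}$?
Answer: $-1$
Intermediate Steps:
$A{\left(g,u \right)} = - \frac{4}{9} - \frac{g}{9}$ ($A{\left(g,u \right)} = - \frac{4 + g}{9} = - \frac{4}{9} - \frac{g}{9}$)
$I{\left(R \right)} = 3 + R$ ($I{\left(R \right)} = 2 - \left(-1 - R\right) = 2 + \left(1 + R\right) = 3 + R$)
$J{\left(M \right)} = \sqrt{5 + M}$
$A{\left(5,-3 \right)} + J{\left(-5 \right)} I{\left(6 \right)} = \left(- \frac{4}{9} - \frac{5}{9}\right) + \sqrt{5 - 5} \left(3 + 6\right) = \left(- \frac{4}{9} - \frac{5}{9}\right) + \sqrt{0} \cdot 9 = -1 + 0 \cdot 9 = -1 + 0 = -1$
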